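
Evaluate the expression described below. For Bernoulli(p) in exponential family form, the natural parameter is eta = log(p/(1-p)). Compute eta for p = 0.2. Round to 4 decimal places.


Natural parameter for Bernoulli: eta = log(p/(1-p)).
p = 0.2, 1-p = 0.8.
p/(1-p) = 0.25.
eta = log(0.25) = -1.3863

-1.3863


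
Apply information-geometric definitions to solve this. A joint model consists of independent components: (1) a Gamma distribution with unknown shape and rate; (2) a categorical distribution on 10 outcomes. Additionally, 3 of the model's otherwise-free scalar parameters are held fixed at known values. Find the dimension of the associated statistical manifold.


The dimension of a statistical manifold equals the number of free
(independent) real parameters of the model. For a product of independent
blocks the parameter counts add.
- Gamma (shape, rate): 2.
- categorical on 10 outcomes (probabilities sum to 1): 10-1 = 9.
Total = 2 + 9 = 11.
3 parameter(s) fixed at known values: 11 - 3 = 8.
Dimension = 8

8


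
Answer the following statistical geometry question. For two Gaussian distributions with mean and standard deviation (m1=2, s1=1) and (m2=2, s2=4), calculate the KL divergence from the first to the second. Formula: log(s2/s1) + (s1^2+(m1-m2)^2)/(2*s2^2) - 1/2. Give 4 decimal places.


KL divergence between normal distributions:
KL = log(s2/s1) + (s1^2 + (m1-m2)^2)/(2*s2^2) - 1/2.
log(4/1) = 1.386294.
(1^2 + (2-2)^2)/(2*4^2) = (1 + 0)/32 = 0.03125.
KL = 1.386294 + 0.03125 - 0.5 = 0.9175

0.9175


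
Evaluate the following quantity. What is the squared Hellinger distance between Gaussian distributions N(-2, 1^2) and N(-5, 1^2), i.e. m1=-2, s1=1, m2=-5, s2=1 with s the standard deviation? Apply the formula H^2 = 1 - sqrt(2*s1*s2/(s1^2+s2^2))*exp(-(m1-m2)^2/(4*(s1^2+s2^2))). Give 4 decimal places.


Squared Hellinger distance for Gaussians:
H^2 = 1 - sqrt(2*s1*s2/(s1^2+s2^2)) * exp(-(m1-m2)^2/(4*(s1^2+s2^2))).
s1^2 = 1, s2^2 = 1, s1^2+s2^2 = 2.
sqrt(2*1*1/(2)) = 1.0.
(m1-m2)^2 = (3)^2 = 9.
exp(-9/(4*2)) = exp(-1.125) = 0.324652.
H^2 = 1 - 1.0*0.324652 = 0.6753

0.6753


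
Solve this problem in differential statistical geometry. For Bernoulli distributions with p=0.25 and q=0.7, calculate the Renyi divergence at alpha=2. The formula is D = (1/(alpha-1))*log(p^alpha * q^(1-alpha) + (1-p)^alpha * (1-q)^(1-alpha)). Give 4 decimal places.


Renyi divergence of order alpha between Bernoulli distributions:
D = (1/(alpha-1))*log(p^alpha * q^(1-alpha) + (1-p)^alpha * (1-q)^(1-alpha)).
alpha = 2, p = 0.25, q = 0.7.
p^alpha * q^(1-alpha) = 0.25^2 * 0.7^-1 = 0.089286.
(1-p)^alpha * (1-q)^(1-alpha) = 0.75^2 * 0.3^-1 = 1.875.
sum = 0.089286 + 1.875 = 1.964286.
D = (1/1)*log(1.964286) = 0.6751

0.6751


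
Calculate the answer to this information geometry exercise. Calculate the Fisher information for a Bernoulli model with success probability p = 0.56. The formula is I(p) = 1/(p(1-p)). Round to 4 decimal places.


For Bernoulli(p), Fisher information is I(p) = 1/(p*(1-p)).
p = 0.56, 1-p = 0.44.
p*(1-p) = 0.2464.
I(p) = 1/0.2464 = 4.0584

4.0584


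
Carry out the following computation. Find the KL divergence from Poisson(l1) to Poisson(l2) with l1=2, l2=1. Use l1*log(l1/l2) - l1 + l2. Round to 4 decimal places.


KL divergence for Poisson:
KL = l1*log(l1/l2) - l1 + l2.
l1 = 2, l2 = 1.
log(2/1) = 0.693147.
l1*log(l1/l2) = 2 * 0.693147 = 1.386294.
KL = 1.386294 - 2 + 1 = 0.3863

0.3863


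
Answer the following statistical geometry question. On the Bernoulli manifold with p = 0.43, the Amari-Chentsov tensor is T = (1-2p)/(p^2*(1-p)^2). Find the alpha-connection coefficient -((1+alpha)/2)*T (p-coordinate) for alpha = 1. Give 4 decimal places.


Skewness (Amari-Chentsov) tensor: T = (1-2p)/(p^2*(1-p)^2).
p = 0.43, 1-2p = 0.14, p^2 = 0.1849, (1-p)^2 = 0.3249.
T = 0.14/(0.1849 * 0.3249) = 2.330459.
In the p-coordinate, Gamma^(alpha) = Gamma^(0) - (alpha/2)*T with Gamma^(0) = (1/2)*g'(p) = -T/2,
so Gamma^(alpha) = -((1+alpha)/2)*T.
alpha = 1, -(1+alpha)/2 = -1.0.
Gamma = -1.0 * 2.330459 = -2.3305

-2.3305


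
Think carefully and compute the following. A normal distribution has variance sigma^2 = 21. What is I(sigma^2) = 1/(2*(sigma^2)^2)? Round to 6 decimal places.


Fisher information for variance: I(sigma^2) = 1/(2*sigma^4).
sigma^2 = 21, so sigma^4 = 441.
I = 1/(2*441) = 1/882 = 0.001134

0.001134


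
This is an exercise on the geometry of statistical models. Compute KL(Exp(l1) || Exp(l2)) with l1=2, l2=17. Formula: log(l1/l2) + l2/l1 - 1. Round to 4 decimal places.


KL divergence for exponential family:
KL = log(l1/l2) + l2/l1 - 1.
log(2/17) = -2.140066.
17/2 = 8.5.
KL = -2.140066 + 8.5 - 1 = 5.3599

5.3599


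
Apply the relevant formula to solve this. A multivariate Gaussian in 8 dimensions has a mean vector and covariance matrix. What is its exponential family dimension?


Exponential family dimension calculation:
For 8-dim MVN: mean has 8 params, covariance has 8*9/2 = 36 unique entries.
Total dim = 8 + 36 = 44.

44


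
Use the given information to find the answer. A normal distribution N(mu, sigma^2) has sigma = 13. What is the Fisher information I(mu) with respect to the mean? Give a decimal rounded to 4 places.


The Fisher information for the mean of a normal distribution is I(mu) = 1/sigma^2.
sigma = 13, so sigma^2 = 169.
I(mu) = 1/169 = 0.0059

0.0059


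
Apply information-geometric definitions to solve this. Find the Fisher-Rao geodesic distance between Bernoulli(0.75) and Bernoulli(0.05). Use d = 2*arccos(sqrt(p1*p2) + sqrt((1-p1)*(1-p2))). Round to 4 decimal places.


Geodesic distance on Bernoulli manifold:
d(p1,p2) = 2*arccos(sqrt(p1*p2) + sqrt((1-p1)*(1-p2))).
sqrt(p1*p2) = sqrt(0.75*0.05) = 0.193649.
sqrt((1-p1)*(1-p2)) = sqrt(0.25*0.95) = 0.48734.
arg = 0.193649 + 0.48734 = 0.680989.
d = 2*arccos(0.680989) = 1.6434

1.6434


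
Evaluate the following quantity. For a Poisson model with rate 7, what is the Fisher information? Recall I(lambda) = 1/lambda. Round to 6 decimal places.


Fisher information for Poisson: I(lambda) = 1/lambda.
lambda = 7.
I(lambda) = 1/7 = 0.142857

0.142857


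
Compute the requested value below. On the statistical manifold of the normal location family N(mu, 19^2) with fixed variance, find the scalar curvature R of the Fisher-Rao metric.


This family has a single free parameter, so its statistical manifold
is 1-dimensional. The Riemann curvature tensor of any 1-dimensional
Riemannian manifold vanishes identically, so R = 0.

0


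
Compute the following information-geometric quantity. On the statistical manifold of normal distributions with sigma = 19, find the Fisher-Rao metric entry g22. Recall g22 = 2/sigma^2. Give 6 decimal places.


For the 2-parameter normal family, the Fisher metric has:
  g11 = 1/sigma^2, g22 = 2/sigma^2.
sigma = 19, sigma^2 = 361.
g22 = 0.005540

0.005540


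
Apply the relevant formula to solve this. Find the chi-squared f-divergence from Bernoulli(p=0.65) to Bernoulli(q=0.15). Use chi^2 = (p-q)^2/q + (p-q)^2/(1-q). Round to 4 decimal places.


Chi-squared divergence between Bernoulli distributions:
chi^2 = (p-q)^2/q + (p-q)^2/(1-q).
p = 0.65, q = 0.15, p-q = 0.5.
(p-q)^2 = 0.25.
term1 = 0.25/0.15 = 1.666667.
term2 = 0.25/0.85 = 0.294118.
chi^2 = 1.666667 + 0.294118 = 1.9608

1.9608


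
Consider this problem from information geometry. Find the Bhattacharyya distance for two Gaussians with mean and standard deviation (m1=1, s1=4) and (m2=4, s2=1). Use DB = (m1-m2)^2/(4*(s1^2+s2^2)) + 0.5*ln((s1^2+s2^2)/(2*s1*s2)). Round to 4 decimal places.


Bhattacharyya distance between two Gaussians:
DB = (m1-m2)^2/(4*(s1^2+s2^2)) + (1/2)*ln((s1^2+s2^2)/(2*s1*s2)).
(m1-m2)^2 = (-3)^2 = 9.
s1^2+s2^2 = 16 + 1 = 17.
term1 = 9/68 = 0.132353.
term2 = 0.5*ln(17/8.0) = 0.376886.
DB = 0.132353 + 0.376886 = 0.5092

0.5092


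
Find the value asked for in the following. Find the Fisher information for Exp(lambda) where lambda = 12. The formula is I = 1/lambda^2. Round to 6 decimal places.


Fisher information for exponential: I(lambda) = 1/lambda^2.
lambda = 12, lambda^2 = 144.
I = 1/144 = 0.006944

0.006944


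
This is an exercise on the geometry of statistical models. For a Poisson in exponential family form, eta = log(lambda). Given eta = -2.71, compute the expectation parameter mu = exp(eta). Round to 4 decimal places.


Expectation parameter for Poisson exponential family:
mu = exp(eta).
eta = -2.71.
mu = exp(-2.71) = 0.0665

0.0665


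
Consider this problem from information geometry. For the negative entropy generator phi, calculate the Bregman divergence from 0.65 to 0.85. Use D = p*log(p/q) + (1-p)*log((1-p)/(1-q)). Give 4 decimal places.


Bregman divergence with negative entropy generator:
D = p*log(p/q) + (1-p)*log((1-p)/(1-q)).
p = 0.65, q = 0.85.
p*log(p/q) = 0.65*log(0.65/0.85) = -0.174372.
(1-p)*log((1-p)/(1-q)) = 0.35*log(0.35/0.15) = 0.296554.
D = -0.174372 + 0.296554 = 0.1222

0.1222


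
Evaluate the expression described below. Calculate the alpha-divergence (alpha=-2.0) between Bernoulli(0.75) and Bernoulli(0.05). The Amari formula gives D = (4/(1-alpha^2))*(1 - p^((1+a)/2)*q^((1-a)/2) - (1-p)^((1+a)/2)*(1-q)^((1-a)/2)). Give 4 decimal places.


Amari alpha-divergence:
D = (4/(1-alpha^2))*(1 - p^((1+a)/2)*q^((1-a)/2) - (1-p)^((1+a)/2)*(1-q)^((1-a)/2)).
alpha = -2.0, p = 0.75, q = 0.05.
e1 = (1+alpha)/2 = -0.5, e2 = (1-alpha)/2 = 1.5.
t1 = p^e1 * q^e2 = 0.75^-0.5 * 0.05^1.5 = 0.01291.
t2 = (1-p)^e1 * (1-q)^e2 = 0.25^-0.5 * 0.95^1.5 = 1.851891.
4/(1-alpha^2) = -1.333333.
D = -1.333333*(1 - 0.01291 - 1.851891) = 1.1531

1.1531


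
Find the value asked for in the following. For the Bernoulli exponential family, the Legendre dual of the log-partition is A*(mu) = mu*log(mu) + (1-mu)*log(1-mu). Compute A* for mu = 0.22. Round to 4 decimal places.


Legendre transform for Bernoulli:
A*(mu) = mu*log(mu) + (1-mu)*log(1-mu).
mu = 0.22, 1-mu = 0.78.
mu*log(mu) = 0.22*log(0.22) = -0.333108.
(1-mu)*log(1-mu) = 0.78*log(0.78) = -0.1938.
A* = -0.333108 + -0.1938 = -0.5269

-0.5269


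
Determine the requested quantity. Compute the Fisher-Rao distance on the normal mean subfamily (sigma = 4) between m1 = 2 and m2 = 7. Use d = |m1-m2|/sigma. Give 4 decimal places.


On the fixed-variance normal subfamily, geodesic distance = |m1-m2|/sigma.
|2 - 7| = 5.
sigma = 4.
d = 5/4 = 1.2500

1.2500


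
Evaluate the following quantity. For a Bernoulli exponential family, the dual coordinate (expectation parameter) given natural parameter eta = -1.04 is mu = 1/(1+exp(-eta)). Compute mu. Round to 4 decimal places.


Dual coordinate (expectation parameter) for Bernoulli:
mu = 1/(1+exp(-eta)).
eta = -1.04.
exp(-eta) = exp(1.04) = 2.829217.
mu = 1/(1+2.829217) = 0.2611

0.2611


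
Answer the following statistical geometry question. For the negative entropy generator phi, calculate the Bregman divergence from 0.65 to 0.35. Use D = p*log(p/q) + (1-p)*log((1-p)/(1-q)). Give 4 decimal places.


Bregman divergence with negative entropy generator:
D = p*log(p/q) + (1-p)*log((1-p)/(1-q)).
p = 0.65, q = 0.35.
p*log(p/q) = 0.65*log(0.65/0.35) = 0.402375.
(1-p)*log((1-p)/(1-q)) = 0.35*log(0.35/0.65) = -0.216664.
D = 0.402375 + -0.216664 = 0.1857

0.1857


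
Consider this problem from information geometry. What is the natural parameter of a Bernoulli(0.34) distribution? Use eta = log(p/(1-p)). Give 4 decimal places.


Natural parameter for Bernoulli: eta = log(p/(1-p)).
p = 0.34, 1-p = 0.66.
p/(1-p) = 0.515152.
eta = log(0.515152) = -0.6633

-0.6633


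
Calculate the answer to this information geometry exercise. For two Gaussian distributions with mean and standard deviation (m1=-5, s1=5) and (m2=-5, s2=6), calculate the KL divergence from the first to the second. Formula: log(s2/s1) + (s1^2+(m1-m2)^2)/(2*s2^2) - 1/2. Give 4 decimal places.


KL divergence between normal distributions:
KL = log(s2/s1) + (s1^2 + (m1-m2)^2)/(2*s2^2) - 1/2.
log(6/5) = 0.182322.
(5^2 + (-5--5)^2)/(2*6^2) = (25 + 0)/72 = 0.347222.
KL = 0.182322 + 0.347222 - 0.5 = 0.0295

0.0295


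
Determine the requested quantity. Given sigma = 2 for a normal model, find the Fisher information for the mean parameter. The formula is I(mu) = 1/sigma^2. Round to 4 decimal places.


The Fisher information for the mean of a normal distribution is I(mu) = 1/sigma^2.
sigma = 2, so sigma^2 = 4.
I(mu) = 1/4 = 0.2500

0.2500


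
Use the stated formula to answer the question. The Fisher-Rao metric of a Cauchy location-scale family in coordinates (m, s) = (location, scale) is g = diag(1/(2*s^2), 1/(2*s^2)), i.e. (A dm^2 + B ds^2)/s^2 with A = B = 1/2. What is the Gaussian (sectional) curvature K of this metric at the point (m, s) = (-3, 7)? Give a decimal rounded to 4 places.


The metric has the form g = (A dm^2 + B ds^2)/s^2 with A = 1/2, B = 1/2.
Substitute u = sqrt(A/B)*m: g = B*(du^2 + ds^2)/s^2, i.e. B times the
Poincare upper half-plane metric, which has constant Gaussian curvature -1.
Scaling a 2D metric by a constant c divides the Gaussian curvature by c,
so K = -1/B = -1/(1/2) = -2.0000 everywhere (the point (m, s) = (-3, 7) is irrelevant:
the curvature is constant).
The requested Gaussian curvature is K = -2.0000.

-2.0000


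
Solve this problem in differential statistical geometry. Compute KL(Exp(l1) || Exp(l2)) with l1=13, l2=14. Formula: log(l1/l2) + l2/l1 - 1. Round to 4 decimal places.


KL divergence for exponential family:
KL = log(l1/l2) + l2/l1 - 1.
log(13/14) = -0.074108.
14/13 = 1.076923.
KL = -0.074108 + 1.076923 - 1 = 0.0028

0.0028


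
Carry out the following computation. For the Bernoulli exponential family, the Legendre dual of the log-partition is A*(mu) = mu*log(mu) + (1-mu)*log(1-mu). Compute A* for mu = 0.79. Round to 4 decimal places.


Legendre transform for Bernoulli:
A*(mu) = mu*log(mu) + (1-mu)*log(1-mu).
mu = 0.79, 1-mu = 0.21.
mu*log(mu) = 0.79*log(0.79) = -0.186221.
(1-mu)*log(1-mu) = 0.21*log(0.21) = -0.327736.
A* = -0.186221 + -0.327736 = -0.5140

-0.5140


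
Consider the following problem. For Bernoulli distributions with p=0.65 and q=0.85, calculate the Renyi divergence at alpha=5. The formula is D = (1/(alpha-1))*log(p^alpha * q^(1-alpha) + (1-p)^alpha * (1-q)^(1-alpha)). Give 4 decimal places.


Renyi divergence of order alpha between Bernoulli distributions:
D = (1/(alpha-1))*log(p^alpha * q^(1-alpha) + (1-p)^alpha * (1-q)^(1-alpha)).
alpha = 5, p = 0.65, q = 0.85.
p^alpha * q^(1-alpha) = 0.65^5 * 0.85^-4 = 0.222275.
(1-p)^alpha * (1-q)^(1-alpha) = 0.35^5 * 0.15^-4 = 10.374691.
sum = 0.222275 + 10.374691 = 10.596967.
D = (1/4)*log(10.596967) = 0.5901

0.5901


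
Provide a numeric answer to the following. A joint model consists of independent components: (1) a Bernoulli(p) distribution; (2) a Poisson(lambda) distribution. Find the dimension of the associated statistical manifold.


The dimension of a statistical manifold equals the number of free
(independent) real parameters of the model. For a product of independent
blocks the parameter counts add.
- Bernoulli (p): 1.
- Poisson (lambda): 1.
Total = 1 + 1 = 2.
Dimension = 2

2


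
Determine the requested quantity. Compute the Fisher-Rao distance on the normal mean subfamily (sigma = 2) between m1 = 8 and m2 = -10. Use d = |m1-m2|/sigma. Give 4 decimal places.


On the fixed-variance normal subfamily, geodesic distance = |m1-m2|/sigma.
|8 - -10| = 18.
sigma = 2.
d = 18/2 = 9.0000

9.0000


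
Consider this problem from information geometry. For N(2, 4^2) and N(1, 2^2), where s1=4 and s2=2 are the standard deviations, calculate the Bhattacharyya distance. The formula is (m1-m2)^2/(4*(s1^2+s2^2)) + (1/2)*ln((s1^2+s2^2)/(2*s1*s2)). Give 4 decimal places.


Bhattacharyya distance between two Gaussians:
DB = (m1-m2)^2/(4*(s1^2+s2^2)) + (1/2)*ln((s1^2+s2^2)/(2*s1*s2)).
(m1-m2)^2 = (1)^2 = 1.
s1^2+s2^2 = 16 + 4 = 20.
term1 = 1/80 = 0.0125.
term2 = 0.5*ln(20/16.0) = 0.111572.
DB = 0.0125 + 0.111572 = 0.1241

0.1241


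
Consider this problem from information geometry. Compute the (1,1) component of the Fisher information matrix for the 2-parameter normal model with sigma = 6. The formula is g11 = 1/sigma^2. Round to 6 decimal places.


For the 2-parameter normal family, the Fisher metric has:
  g11 = 1/sigma^2, g22 = 2/sigma^2.
sigma = 6, sigma^2 = 36.
g11 = 0.027778

0.027778


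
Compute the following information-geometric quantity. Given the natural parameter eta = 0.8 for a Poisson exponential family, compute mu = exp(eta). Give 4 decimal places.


Expectation parameter for Poisson exponential family:
mu = exp(eta).
eta = 0.8.
mu = exp(0.8) = 2.2255

2.2255


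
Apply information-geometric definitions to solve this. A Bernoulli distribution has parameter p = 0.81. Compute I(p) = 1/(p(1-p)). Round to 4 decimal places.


For Bernoulli(p), Fisher information is I(p) = 1/(p*(1-p)).
p = 0.81, 1-p = 0.19.
p*(1-p) = 0.1539.
I(p) = 1/0.1539 = 6.4977

6.4977


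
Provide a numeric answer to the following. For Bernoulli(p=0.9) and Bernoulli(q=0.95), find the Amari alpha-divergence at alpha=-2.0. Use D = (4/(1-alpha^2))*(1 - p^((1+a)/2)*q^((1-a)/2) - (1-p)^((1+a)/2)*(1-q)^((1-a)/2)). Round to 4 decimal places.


Amari alpha-divergence:
D = (4/(1-alpha^2))*(1 - p^((1+a)/2)*q^((1-a)/2) - (1-p)^((1+a)/2)*(1-q)^((1-a)/2)).
alpha = -2.0, p = 0.9, q = 0.95.
e1 = (1+alpha)/2 = -0.5, e2 = (1-alpha)/2 = 1.5.
t1 = p^e1 * q^e2 = 0.9^-0.5 * 0.95^1.5 = 0.976032.
t2 = (1-p)^e1 * (1-q)^e2 = 0.1^-0.5 * 0.05^1.5 = 0.035355.
4/(1-alpha^2) = -1.333333.
D = -1.333333*(1 - 0.976032 - 0.035355) = 0.0152

0.0152


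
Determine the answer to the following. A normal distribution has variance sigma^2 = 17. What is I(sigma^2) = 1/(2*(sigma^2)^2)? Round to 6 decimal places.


Fisher information for variance: I(sigma^2) = 1/(2*sigma^4).
sigma^2 = 17, so sigma^4 = 289.
I = 1/(2*289) = 1/578 = 0.001730

0.001730


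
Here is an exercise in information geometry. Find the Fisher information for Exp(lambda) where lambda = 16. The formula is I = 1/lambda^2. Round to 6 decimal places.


Fisher information for exponential: I(lambda) = 1/lambda^2.
lambda = 16, lambda^2 = 256.
I = 1/256 = 0.003906

0.003906


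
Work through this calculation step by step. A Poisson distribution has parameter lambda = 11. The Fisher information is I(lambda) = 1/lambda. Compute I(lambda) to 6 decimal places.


Fisher information for Poisson: I(lambda) = 1/lambda.
lambda = 11.
I(lambda) = 1/11 = 0.090909

0.090909


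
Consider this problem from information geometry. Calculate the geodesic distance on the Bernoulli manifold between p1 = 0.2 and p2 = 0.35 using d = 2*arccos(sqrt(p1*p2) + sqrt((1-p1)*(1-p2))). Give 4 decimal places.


Geodesic distance on Bernoulli manifold:
d(p1,p2) = 2*arccos(sqrt(p1*p2) + sqrt((1-p1)*(1-p2))).
sqrt(p1*p2) = sqrt(0.2*0.35) = 0.264575.
sqrt((1-p1)*(1-p2)) = sqrt(0.8*0.65) = 0.72111.
arg = 0.264575 + 0.72111 = 0.985685.
d = 2*arccos(0.985685) = 0.3388

0.3388


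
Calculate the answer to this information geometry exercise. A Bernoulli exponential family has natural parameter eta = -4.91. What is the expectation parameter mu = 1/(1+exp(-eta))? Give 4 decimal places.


Dual coordinate (expectation parameter) for Bernoulli:
mu = 1/(1+exp(-eta)).
eta = -4.91.
exp(-eta) = exp(4.91) = 135.639414.
mu = 1/(1+135.639414) = 0.0073

0.0073


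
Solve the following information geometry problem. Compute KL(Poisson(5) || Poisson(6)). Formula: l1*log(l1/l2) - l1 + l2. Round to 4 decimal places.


KL divergence for Poisson:
KL = l1*log(l1/l2) - l1 + l2.
l1 = 5, l2 = 6.
log(5/6) = -0.182322.
l1*log(l1/l2) = 5 * -0.182322 = -0.911608.
KL = -0.911608 - 5 + 6 = 0.0884

0.0884


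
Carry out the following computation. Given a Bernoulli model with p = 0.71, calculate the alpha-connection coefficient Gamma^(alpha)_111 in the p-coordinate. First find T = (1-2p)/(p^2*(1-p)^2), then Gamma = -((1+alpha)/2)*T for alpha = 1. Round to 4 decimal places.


Skewness (Amari-Chentsov) tensor: T = (1-2p)/(p^2*(1-p)^2).
p = 0.71, 1-2p = -0.42, p^2 = 0.5041, (1-p)^2 = 0.0841.
T = -0.42/(0.5041 * 0.0841) = -9.906873.
In the p-coordinate, Gamma^(alpha) = Gamma^(0) - (alpha/2)*T with Gamma^(0) = (1/2)*g'(p) = -T/2,
so Gamma^(alpha) = -((1+alpha)/2)*T.
alpha = 1, -(1+alpha)/2 = -1.0.
Gamma = -1.0 * -9.906873 = 9.9069

9.9069


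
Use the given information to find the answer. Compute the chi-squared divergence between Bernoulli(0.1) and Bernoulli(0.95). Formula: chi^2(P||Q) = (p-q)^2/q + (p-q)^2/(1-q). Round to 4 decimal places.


Chi-squared divergence between Bernoulli distributions:
chi^2 = (p-q)^2/q + (p-q)^2/(1-q).
p = 0.1, q = 0.95, p-q = -0.85.
(p-q)^2 = 0.7225.
term1 = 0.7225/0.95 = 0.760526.
term2 = 0.7225/0.05 = 14.45.
chi^2 = 0.760526 + 14.45 = 15.2105

15.2105


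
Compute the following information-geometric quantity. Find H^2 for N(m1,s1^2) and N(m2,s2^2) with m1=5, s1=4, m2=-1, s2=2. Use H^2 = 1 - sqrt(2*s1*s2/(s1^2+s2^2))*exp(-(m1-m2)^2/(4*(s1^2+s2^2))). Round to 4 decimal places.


Squared Hellinger distance for Gaussians:
H^2 = 1 - sqrt(2*s1*s2/(s1^2+s2^2)) * exp(-(m1-m2)^2/(4*(s1^2+s2^2))).
s1^2 = 16, s2^2 = 4, s1^2+s2^2 = 20.
sqrt(2*4*2/(20)) = 0.894427.
(m1-m2)^2 = (6)^2 = 36.
exp(-36/(4*20)) = exp(-0.45) = 0.637628.
H^2 = 1 - 0.894427*0.637628 = 0.4297

0.4297


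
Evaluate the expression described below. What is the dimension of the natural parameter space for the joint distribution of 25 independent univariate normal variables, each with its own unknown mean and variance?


Exponential family dimension calculation:
Each univariate normal has two natural parameters (mu/sigma^2 and -1/(2 sigma^2)).
With 25 independent components, dim = 2 * 25 = 50.

50


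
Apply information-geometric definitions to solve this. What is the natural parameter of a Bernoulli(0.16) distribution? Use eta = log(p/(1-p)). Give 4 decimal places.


Natural parameter for Bernoulli: eta = log(p/(1-p)).
p = 0.16, 1-p = 0.84.
p/(1-p) = 0.190476.
eta = log(0.190476) = -1.6582

-1.6582


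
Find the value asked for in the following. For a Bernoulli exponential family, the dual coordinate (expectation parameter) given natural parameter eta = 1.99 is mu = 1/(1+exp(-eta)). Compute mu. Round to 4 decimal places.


Dual coordinate (expectation parameter) for Bernoulli:
mu = 1/(1+exp(-eta)).
eta = 1.99.
exp(-eta) = exp(-1.99) = 0.136695.
mu = 1/(1+0.136695) = 0.8797

0.8797


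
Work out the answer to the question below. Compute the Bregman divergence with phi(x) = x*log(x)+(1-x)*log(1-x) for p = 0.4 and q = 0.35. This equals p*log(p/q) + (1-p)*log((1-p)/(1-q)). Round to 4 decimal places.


Bregman divergence with negative entropy generator:
D = p*log(p/q) + (1-p)*log((1-p)/(1-q)).
p = 0.4, q = 0.35.
p*log(p/q) = 0.4*log(0.4/0.35) = 0.053413.
(1-p)*log((1-p)/(1-q)) = 0.6*log(0.6/0.65) = -0.048026.
D = 0.053413 + -0.048026 = 0.0054

0.0054


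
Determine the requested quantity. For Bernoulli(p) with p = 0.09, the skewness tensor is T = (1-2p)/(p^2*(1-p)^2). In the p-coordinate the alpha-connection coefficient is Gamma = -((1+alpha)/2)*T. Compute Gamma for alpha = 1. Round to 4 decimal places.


Skewness (Amari-Chentsov) tensor: T = (1-2p)/(p^2*(1-p)^2).
p = 0.09, 1-2p = 0.82, p^2 = 0.0081, (1-p)^2 = 0.8281.
T = 0.82/(0.0081 * 0.8281) = 122.249206.
In the p-coordinate, Gamma^(alpha) = Gamma^(0) - (alpha/2)*T with Gamma^(0) = (1/2)*g'(p) = -T/2,
so Gamma^(alpha) = -((1+alpha)/2)*T.
alpha = 1, -(1+alpha)/2 = -1.0.
Gamma = -1.0 * 122.249206 = -122.2492

-122.2492


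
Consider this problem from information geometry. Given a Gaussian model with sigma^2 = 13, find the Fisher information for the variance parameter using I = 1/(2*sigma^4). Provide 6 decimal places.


Fisher information for variance: I(sigma^2) = 1/(2*sigma^4).
sigma^2 = 13, so sigma^4 = 169.
I = 1/(2*169) = 1/338 = 0.002959

0.002959


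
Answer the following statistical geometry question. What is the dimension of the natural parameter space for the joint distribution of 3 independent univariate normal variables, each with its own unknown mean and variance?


Exponential family dimension calculation:
Each univariate normal has two natural parameters (mu/sigma^2 and -1/(2 sigma^2)).
With 3 independent components, dim = 2 * 3 = 6.

6


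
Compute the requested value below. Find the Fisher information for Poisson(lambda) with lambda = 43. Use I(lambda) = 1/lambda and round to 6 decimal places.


Fisher information for Poisson: I(lambda) = 1/lambda.
lambda = 43.
I(lambda) = 1/43 = 0.023256

0.023256


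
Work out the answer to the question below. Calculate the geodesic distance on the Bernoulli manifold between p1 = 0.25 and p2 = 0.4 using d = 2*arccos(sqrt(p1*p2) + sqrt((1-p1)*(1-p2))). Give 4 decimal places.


Geodesic distance on Bernoulli manifold:
d(p1,p2) = 2*arccos(sqrt(p1*p2) + sqrt((1-p1)*(1-p2))).
sqrt(p1*p2) = sqrt(0.25*0.4) = 0.316228.
sqrt((1-p1)*(1-p2)) = sqrt(0.75*0.6) = 0.67082.
arg = 0.316228 + 0.67082 = 0.987048.
d = 2*arccos(0.987048) = 0.3222

0.3222


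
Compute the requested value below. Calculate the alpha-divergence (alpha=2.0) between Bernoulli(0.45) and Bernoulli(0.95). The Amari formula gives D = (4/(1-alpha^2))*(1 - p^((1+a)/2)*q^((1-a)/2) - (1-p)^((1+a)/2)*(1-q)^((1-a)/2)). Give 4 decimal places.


Amari alpha-divergence:
D = (4/(1-alpha^2))*(1 - p^((1+a)/2)*q^((1-a)/2) - (1-p)^((1+a)/2)*(1-q)^((1-a)/2)).
alpha = 2.0, p = 0.45, q = 0.95.
e1 = (1+alpha)/2 = 1.5, e2 = (1-alpha)/2 = -0.5.
t1 = p^e1 * q^e2 = 0.45^1.5 * 0.95^-0.5 = 0.309711.
t2 = (1-p)^e1 * (1-q)^e2 = 0.55^1.5 * 0.05^-0.5 = 1.824144.
4/(1-alpha^2) = -1.333333.
D = -1.333333*(1 - 0.309711 - 1.824144) = 1.5118

1.5118


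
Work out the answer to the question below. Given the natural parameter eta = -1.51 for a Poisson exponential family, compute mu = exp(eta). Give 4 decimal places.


Expectation parameter for Poisson exponential family:
mu = exp(eta).
eta = -1.51.
mu = exp(-1.51) = 0.2209

0.2209


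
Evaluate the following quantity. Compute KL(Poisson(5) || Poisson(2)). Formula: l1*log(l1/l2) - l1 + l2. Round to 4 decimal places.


KL divergence for Poisson:
KL = l1*log(l1/l2) - l1 + l2.
l1 = 5, l2 = 2.
log(5/2) = 0.916291.
l1*log(l1/l2) = 5 * 0.916291 = 4.581454.
KL = 4.581454 - 5 + 2 = 1.5815

1.5815


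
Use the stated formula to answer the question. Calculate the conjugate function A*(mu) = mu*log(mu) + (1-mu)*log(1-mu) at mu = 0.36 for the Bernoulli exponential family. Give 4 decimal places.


Legendre transform for Bernoulli:
A*(mu) = mu*log(mu) + (1-mu)*log(1-mu).
mu = 0.36, 1-mu = 0.64.
mu*log(mu) = 0.36*log(0.36) = -0.367794.
(1-mu)*log(1-mu) = 0.64*log(0.64) = -0.285624.
A* = -0.367794 + -0.285624 = -0.6534

-0.6534


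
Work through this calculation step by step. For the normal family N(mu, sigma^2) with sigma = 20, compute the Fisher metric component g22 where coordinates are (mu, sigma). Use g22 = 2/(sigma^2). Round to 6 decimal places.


For the 2-parameter normal family, the Fisher metric has:
  g11 = 1/sigma^2, g22 = 2/sigma^2.
sigma = 20, sigma^2 = 400.
g22 = 0.005000

0.005000


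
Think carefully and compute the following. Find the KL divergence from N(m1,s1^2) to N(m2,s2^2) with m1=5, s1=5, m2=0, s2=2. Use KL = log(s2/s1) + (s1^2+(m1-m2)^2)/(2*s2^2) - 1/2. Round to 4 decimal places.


KL divergence between normal distributions:
KL = log(s2/s1) + (s1^2 + (m1-m2)^2)/(2*s2^2) - 1/2.
log(2/5) = -0.916291.
(5^2 + (5-0)^2)/(2*2^2) = (25 + 25)/8 = 6.25.
KL = -0.916291 + 6.25 - 0.5 = 4.8337

4.8337


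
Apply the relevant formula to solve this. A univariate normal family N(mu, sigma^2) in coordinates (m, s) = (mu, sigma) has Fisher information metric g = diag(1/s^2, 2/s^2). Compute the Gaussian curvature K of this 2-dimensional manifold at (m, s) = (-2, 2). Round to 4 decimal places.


The metric has the form g = (A dm^2 + B ds^2)/s^2 with A = 1, B = 2.
Substitute u = sqrt(A/B)*m: g = B*(du^2 + ds^2)/s^2, i.e. B times the
Poincare upper half-plane metric, which has constant Gaussian curvature -1.
Scaling a 2D metric by a constant c divides the Gaussian curvature by c,
so K = -1/B = -1/(2) = -0.5000 everywhere (the point (m, s) = (-2, 2) is irrelevant:
the curvature is constant).
The requested Gaussian curvature is K = -0.5000.

-0.5000


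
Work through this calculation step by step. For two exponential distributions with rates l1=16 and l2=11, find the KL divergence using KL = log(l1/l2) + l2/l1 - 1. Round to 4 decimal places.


KL divergence for exponential family:
KL = log(l1/l2) + l2/l1 - 1.
log(16/11) = 0.374693.
11/16 = 0.6875.
KL = 0.374693 + 0.6875 - 1 = 0.0622

0.0622


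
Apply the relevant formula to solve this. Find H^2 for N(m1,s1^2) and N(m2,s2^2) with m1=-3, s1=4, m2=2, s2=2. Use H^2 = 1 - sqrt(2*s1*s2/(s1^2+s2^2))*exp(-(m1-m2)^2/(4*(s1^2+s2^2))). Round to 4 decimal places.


Squared Hellinger distance for Gaussians:
H^2 = 1 - sqrt(2*s1*s2/(s1^2+s2^2)) * exp(-(m1-m2)^2/(4*(s1^2+s2^2))).
s1^2 = 16, s2^2 = 4, s1^2+s2^2 = 20.
sqrt(2*4*2/(20)) = 0.894427.
(m1-m2)^2 = (-5)^2 = 25.
exp(-25/(4*20)) = exp(-0.3125) = 0.731616.
H^2 = 1 - 0.894427*0.731616 = 0.3456

0.3456


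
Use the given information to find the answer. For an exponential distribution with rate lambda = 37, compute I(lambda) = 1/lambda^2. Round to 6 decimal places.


Fisher information for exponential: I(lambda) = 1/lambda^2.
lambda = 37, lambda^2 = 1369.
I = 1/1369 = 0.000730

0.000730


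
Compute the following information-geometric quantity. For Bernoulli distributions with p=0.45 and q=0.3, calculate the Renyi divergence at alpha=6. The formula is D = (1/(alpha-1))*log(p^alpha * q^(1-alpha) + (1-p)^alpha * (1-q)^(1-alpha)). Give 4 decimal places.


Renyi divergence of order alpha between Bernoulli distributions:
D = (1/(alpha-1))*log(p^alpha * q^(1-alpha) + (1-p)^alpha * (1-q)^(1-alpha)).
alpha = 6, p = 0.45, q = 0.3.
p^alpha * q^(1-alpha) = 0.45^6 * 0.3^-5 = 3.417188.
(1-p)^alpha * (1-q)^(1-alpha) = 0.55^6 * 0.7^-5 = 0.164697.
sum = 3.417188 + 0.164697 = 3.581885.
D = (1/5)*log(3.581885) = 0.2552

0.2552


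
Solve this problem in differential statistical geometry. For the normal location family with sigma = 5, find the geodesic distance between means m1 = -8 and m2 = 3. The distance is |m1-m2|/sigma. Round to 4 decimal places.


On the fixed-variance normal subfamily, geodesic distance = |m1-m2|/sigma.
|-8 - 3| = 11.
sigma = 5.
d = 11/5 = 2.2000

2.2000


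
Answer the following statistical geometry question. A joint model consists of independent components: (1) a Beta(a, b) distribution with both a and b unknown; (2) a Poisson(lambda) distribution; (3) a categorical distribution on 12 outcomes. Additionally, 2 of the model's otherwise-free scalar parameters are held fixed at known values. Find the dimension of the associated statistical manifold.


The dimension of a statistical manifold equals the number of free
(independent) real parameters of the model. For a product of independent
blocks the parameter counts add.
- Beta (a, b): 2.
- Poisson (lambda): 1.
- categorical on 12 outcomes (probabilities sum to 1): 12-1 = 11.
Total = 2 + 1 + 11 = 14.
2 parameter(s) fixed at known values: 14 - 2 = 12.
Dimension = 12

12


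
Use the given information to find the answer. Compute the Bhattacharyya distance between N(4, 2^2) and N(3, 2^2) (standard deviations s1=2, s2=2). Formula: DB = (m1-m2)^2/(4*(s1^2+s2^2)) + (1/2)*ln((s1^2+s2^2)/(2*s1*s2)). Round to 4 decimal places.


Bhattacharyya distance between two Gaussians:
DB = (m1-m2)^2/(4*(s1^2+s2^2)) + (1/2)*ln((s1^2+s2^2)/(2*s1*s2)).
(m1-m2)^2 = (1)^2 = 1.
s1^2+s2^2 = 4 + 4 = 8.
term1 = 1/32 = 0.03125.
term2 = 0.5*ln(8/8.0) = 0.0.
DB = 0.03125 + 0.0 = 0.0313

0.0313


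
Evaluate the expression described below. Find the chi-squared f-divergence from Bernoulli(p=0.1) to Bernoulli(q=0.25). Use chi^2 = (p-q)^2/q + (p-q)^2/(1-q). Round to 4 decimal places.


Chi-squared divergence between Bernoulli distributions:
chi^2 = (p-q)^2/q + (p-q)^2/(1-q).
p = 0.1, q = 0.25, p-q = -0.15.
(p-q)^2 = 0.0225.
term1 = 0.0225/0.25 = 0.09.
term2 = 0.0225/0.75 = 0.03.
chi^2 = 0.09 + 0.03 = 0.1200

0.1200


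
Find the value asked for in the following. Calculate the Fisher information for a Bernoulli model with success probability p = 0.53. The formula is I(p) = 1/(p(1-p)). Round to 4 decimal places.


For Bernoulli(p), Fisher information is I(p) = 1/(p*(1-p)).
p = 0.53, 1-p = 0.47.
p*(1-p) = 0.2491.
I(p) = 1/0.2491 = 4.0145

4.0145


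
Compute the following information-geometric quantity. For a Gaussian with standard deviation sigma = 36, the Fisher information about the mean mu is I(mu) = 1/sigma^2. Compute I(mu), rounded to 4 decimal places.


The Fisher information for the mean of a normal distribution is I(mu) = 1/sigma^2.
sigma = 36, so sigma^2 = 1296.
I(mu) = 1/1296 = 0.0008

0.0008


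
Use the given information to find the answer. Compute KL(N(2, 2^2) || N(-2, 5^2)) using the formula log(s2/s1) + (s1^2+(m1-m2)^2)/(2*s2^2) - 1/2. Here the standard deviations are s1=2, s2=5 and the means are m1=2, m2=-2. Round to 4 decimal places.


KL divergence between normal distributions:
KL = log(s2/s1) + (s1^2 + (m1-m2)^2)/(2*s2^2) - 1/2.
log(5/2) = 0.916291.
(2^2 + (2--2)^2)/(2*5^2) = (4 + 16)/50 = 0.4.
KL = 0.916291 + 0.4 - 0.5 = 0.8163

0.8163


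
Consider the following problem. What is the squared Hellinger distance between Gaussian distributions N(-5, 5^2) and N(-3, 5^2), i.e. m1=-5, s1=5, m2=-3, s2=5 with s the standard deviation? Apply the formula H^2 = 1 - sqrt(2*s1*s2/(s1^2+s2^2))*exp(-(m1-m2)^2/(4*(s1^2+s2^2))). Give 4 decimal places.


Squared Hellinger distance for Gaussians:
H^2 = 1 - sqrt(2*s1*s2/(s1^2+s2^2)) * exp(-(m1-m2)^2/(4*(s1^2+s2^2))).
s1^2 = 25, s2^2 = 25, s1^2+s2^2 = 50.
sqrt(2*5*5/(50)) = 1.0.
(m1-m2)^2 = (-2)^2 = 4.
exp(-4/(4*50)) = exp(-0.02) = 0.980199.
H^2 = 1 - 1.0*0.980199 = 0.0198

0.0198


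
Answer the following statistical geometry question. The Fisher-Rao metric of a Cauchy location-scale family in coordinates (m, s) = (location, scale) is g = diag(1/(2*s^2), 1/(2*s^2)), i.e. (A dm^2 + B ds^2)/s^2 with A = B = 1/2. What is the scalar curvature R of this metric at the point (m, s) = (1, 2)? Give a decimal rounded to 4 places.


The metric has the form g = (A dm^2 + B ds^2)/s^2 with A = 1/2, B = 1/2.
Substitute u = sqrt(A/B)*m: g = B*(du^2 + ds^2)/s^2, i.e. B times the
Poincare upper half-plane metric, which has constant Gaussian curvature -1.
Scaling a 2D metric by a constant c divides the Gaussian curvature by c,
so K = -1/B = -1/(1/2) = -2.0000 everywhere (the point (m, s) = (1, 2) is irrelevant:
the curvature is constant).
Scalar curvature in dimension 2: R = 2K = -2/(1/2) = -4.0000.

-4.0000


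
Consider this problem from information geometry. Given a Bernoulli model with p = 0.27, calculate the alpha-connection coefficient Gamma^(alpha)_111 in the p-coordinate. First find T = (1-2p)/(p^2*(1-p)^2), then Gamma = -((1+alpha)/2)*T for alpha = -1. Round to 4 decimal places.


Skewness (Amari-Chentsov) tensor: T = (1-2p)/(p^2*(1-p)^2).
p = 0.27, 1-2p = 0.46, p^2 = 0.0729, (1-p)^2 = 0.5329.
T = 0.46/(0.0729 * 0.5329) = 11.840896.
In the p-coordinate, Gamma^(alpha) = Gamma^(0) - (alpha/2)*T with Gamma^(0) = (1/2)*g'(p) = -T/2,
so Gamma^(alpha) = -((1+alpha)/2)*T.
alpha = -1, -(1+alpha)/2 = 0.0.
Gamma = 0.0 * 11.840896 = 0.0000

0.0000


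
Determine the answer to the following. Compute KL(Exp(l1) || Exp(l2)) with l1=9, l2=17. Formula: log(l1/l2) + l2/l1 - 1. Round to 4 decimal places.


KL divergence for exponential family:
KL = log(l1/l2) + l2/l1 - 1.
log(9/17) = -0.635989.
17/9 = 1.888889.
KL = -0.635989 + 1.888889 - 1 = 0.2529

0.2529


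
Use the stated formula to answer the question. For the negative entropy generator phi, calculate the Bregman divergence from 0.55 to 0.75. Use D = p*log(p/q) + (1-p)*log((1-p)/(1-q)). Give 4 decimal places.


Bregman divergence with negative entropy generator:
D = p*log(p/q) + (1-p)*log((1-p)/(1-q)).
p = 0.55, q = 0.75.
p*log(p/q) = 0.55*log(0.55/0.75) = -0.170585.
(1-p)*log((1-p)/(1-q)) = 0.45*log(0.45/0.25) = 0.264504.
D = -0.170585 + 0.264504 = 0.0939

0.0939


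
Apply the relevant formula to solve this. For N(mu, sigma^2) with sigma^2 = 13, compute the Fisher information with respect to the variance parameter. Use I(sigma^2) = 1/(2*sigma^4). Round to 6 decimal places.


Fisher information for variance: I(sigma^2) = 1/(2*sigma^4).
sigma^2 = 13, so sigma^4 = 169.
I = 1/(2*169) = 1/338 = 0.002959

0.002959


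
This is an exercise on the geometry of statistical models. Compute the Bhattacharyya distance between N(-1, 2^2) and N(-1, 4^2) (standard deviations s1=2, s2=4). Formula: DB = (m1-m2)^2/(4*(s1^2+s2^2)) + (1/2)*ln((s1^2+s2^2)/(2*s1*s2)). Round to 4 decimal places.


Bhattacharyya distance between two Gaussians:
DB = (m1-m2)^2/(4*(s1^2+s2^2)) + (1/2)*ln((s1^2+s2^2)/(2*s1*s2)).
(m1-m2)^2 = (0)^2 = 0.
s1^2+s2^2 = 4 + 16 = 20.
term1 = 0/80 = 0.0.
term2 = 0.5*ln(20/16.0) = 0.111572.
DB = 0.0 + 0.111572 = 0.1116

0.1116


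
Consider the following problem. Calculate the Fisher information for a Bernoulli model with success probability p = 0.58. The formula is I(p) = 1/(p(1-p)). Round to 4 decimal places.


For Bernoulli(p), Fisher information is I(p) = 1/(p*(1-p)).
p = 0.58, 1-p = 0.42.
p*(1-p) = 0.2436.
I(p) = 1/0.2436 = 4.1051

4.1051


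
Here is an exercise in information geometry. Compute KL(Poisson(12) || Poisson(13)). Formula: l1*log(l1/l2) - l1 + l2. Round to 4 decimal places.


KL divergence for Poisson:
KL = l1*log(l1/l2) - l1 + l2.
l1 = 12, l2 = 13.
log(12/13) = -0.080043.
l1*log(l1/l2) = 12 * -0.080043 = -0.960512.
KL = -0.960512 - 12 + 13 = 0.0395

0.0395


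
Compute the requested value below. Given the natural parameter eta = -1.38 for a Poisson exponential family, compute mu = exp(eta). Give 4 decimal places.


Expectation parameter for Poisson exponential family:
mu = exp(eta).
eta = -1.38.
mu = exp(-1.38) = 0.2516

0.2516


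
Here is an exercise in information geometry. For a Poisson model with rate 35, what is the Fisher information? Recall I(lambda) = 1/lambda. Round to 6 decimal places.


Fisher information for Poisson: I(lambda) = 1/lambda.
lambda = 35.
I(lambda) = 1/35 = 0.028571

0.028571


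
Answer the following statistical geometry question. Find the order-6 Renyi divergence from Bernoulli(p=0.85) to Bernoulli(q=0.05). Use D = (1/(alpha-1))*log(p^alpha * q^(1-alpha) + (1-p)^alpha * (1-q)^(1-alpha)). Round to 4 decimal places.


Renyi divergence of order alpha between Bernoulli distributions:
D = (1/(alpha-1))*log(p^alpha * q^(1-alpha) + (1-p)^alpha * (1-q)^(1-alpha)).
alpha = 6, p = 0.85, q = 0.05.
p^alpha * q^(1-alpha) = 0.85^6 * 0.05^-5 = 1206878.45.
(1-p)^alpha * (1-q)^(1-alpha) = 0.15^6 * 0.95^-5 = 1.5e-05.
sum = 1206878.45 + 1.5e-05 = 1206878.450015.
D = (1/5)*log(1206878.450015) = 2.8007

2.8007


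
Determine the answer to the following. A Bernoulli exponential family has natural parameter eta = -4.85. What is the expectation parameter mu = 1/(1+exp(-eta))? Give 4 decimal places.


Dual coordinate (expectation parameter) for Bernoulli:
mu = 1/(1+exp(-eta)).
eta = -4.85.
exp(-eta) = exp(4.85) = 127.74039.
mu = 1/(1+127.74039) = 0.0078

0.0078


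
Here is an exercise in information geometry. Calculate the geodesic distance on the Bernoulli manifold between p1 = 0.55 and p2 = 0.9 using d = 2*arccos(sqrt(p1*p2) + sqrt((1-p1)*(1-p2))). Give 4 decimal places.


Geodesic distance on Bernoulli manifold:
d(p1,p2) = 2*arccos(sqrt(p1*p2) + sqrt((1-p1)*(1-p2))).
sqrt(p1*p2) = sqrt(0.55*0.9) = 0.703562.
sqrt((1-p1)*(1-p2)) = sqrt(0.45*0.1) = 0.212132.
arg = 0.703562 + 0.212132 = 0.915694.
d = 2*arccos(0.915694) = 0.8271

0.8271


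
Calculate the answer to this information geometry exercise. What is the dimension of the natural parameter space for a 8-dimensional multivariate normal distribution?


Exponential family dimension calculation:
For 8-dim MVN: mean has 8 params, covariance has 8*9/2 = 36 unique entries.
Total dim = 8 + 36 = 44.

44
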